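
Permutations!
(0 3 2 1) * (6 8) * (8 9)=[3, 0, 1, 2, 4, 5, 9, 7, 6, 8]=(0 3 2 1)(6 9 8)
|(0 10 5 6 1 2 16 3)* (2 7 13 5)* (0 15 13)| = |(0 10 2 16 3 15 13 5 6 1 7)| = 11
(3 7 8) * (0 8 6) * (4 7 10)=(0 8 3 10 4 7 6)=[8, 1, 2, 10, 7, 5, 0, 6, 3, 9, 4]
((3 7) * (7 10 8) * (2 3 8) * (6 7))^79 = (2 3 10)(6 7 8)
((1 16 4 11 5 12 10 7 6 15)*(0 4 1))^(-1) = (0 15 6 7 10 12 5 11 4)(1 16)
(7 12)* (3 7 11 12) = (3 7)(11 12) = [0, 1, 2, 7, 4, 5, 6, 3, 8, 9, 10, 12, 11]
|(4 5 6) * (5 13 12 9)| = 6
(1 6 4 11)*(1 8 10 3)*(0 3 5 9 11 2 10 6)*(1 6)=(0 3 6 4 2 10 5 9 11 8 1)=[3, 0, 10, 6, 2, 9, 4, 7, 1, 11, 5, 8]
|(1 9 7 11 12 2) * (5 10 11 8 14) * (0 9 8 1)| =11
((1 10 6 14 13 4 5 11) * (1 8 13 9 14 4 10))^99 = ((4 5 11 8 13 10 6)(9 14))^99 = (4 5 11 8 13 10 6)(9 14)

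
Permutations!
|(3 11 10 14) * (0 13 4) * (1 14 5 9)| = |(0 13 4)(1 14 3 11 10 5 9)| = 21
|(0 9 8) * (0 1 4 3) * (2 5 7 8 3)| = 6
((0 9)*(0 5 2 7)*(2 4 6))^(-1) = ((0 9 5 4 6 2 7))^(-1) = (0 7 2 6 4 5 9)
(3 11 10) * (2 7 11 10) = (2 7 11)(3 10) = [0, 1, 7, 10, 4, 5, 6, 11, 8, 9, 3, 2]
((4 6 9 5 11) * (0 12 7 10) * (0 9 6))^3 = ((0 12 7 10 9 5 11 4))^3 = (0 10 11 12 9 4 7 5)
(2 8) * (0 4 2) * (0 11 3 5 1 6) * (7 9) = (0 4 2 8 11 3 5 1 6)(7 9) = [4, 6, 8, 5, 2, 1, 0, 9, 11, 7, 10, 3]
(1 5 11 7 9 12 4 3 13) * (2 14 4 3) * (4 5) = [0, 4, 14, 13, 2, 11, 6, 9, 8, 12, 10, 7, 3, 1, 5] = (1 4 2 14 5 11 7 9 12 3 13)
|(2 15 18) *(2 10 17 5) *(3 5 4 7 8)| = |(2 15 18 10 17 4 7 8 3 5)| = 10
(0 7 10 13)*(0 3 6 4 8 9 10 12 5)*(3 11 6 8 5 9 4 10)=(0 7 12 9 3 8 4 5)(6 10 13 11)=[7, 1, 2, 8, 5, 0, 10, 12, 4, 3, 13, 6, 9, 11]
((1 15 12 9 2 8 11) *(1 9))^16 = (1 15 12)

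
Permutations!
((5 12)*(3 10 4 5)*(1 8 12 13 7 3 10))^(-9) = (13)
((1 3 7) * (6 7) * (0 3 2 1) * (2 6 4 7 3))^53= (0 3 2 4 1 7 6)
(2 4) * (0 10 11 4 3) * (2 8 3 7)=[10, 1, 7, 0, 8, 5, 6, 2, 3, 9, 11, 4]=(0 10 11 4 8 3)(2 7)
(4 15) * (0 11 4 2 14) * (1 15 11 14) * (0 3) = (0 14 3)(1 15 2)(4 11) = [14, 15, 1, 0, 11, 5, 6, 7, 8, 9, 10, 4, 12, 13, 3, 2]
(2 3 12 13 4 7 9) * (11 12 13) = (2 3 13 4 7 9)(11 12) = [0, 1, 3, 13, 7, 5, 6, 9, 8, 2, 10, 12, 11, 4]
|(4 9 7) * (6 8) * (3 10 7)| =|(3 10 7 4 9)(6 8)| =10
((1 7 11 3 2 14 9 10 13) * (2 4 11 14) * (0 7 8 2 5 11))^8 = (0 2 9 3 1 7 5 10 4 8 14 11 13)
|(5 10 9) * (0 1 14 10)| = 6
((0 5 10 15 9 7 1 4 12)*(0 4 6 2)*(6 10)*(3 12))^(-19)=(0 5 6 2)(1 10 15 9 7)(3 4 12)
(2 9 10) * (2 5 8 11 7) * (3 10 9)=(2 3 10 5 8 11 7)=[0, 1, 3, 10, 4, 8, 6, 2, 11, 9, 5, 7]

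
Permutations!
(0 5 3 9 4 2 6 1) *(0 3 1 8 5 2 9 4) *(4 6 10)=(0 2 10 4 9)(1 3 6 8 5)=[2, 3, 10, 6, 9, 1, 8, 7, 5, 0, 4]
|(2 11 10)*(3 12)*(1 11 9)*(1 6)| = |(1 11 10 2 9 6)(3 12)| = 6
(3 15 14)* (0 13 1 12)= (0 13 1 12)(3 15 14)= [13, 12, 2, 15, 4, 5, 6, 7, 8, 9, 10, 11, 0, 1, 3, 14]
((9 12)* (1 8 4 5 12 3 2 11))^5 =((1 8 4 5 12 9 3 2 11))^5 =(1 9 8 3 4 2 5 11 12)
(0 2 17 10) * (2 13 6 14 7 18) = [13, 1, 17, 3, 4, 5, 14, 18, 8, 9, 0, 11, 12, 6, 7, 15, 16, 10, 2] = (0 13 6 14 7 18 2 17 10)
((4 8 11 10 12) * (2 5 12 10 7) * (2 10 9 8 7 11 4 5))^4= (12)(4 8 9 10 7)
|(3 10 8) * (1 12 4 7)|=12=|(1 12 4 7)(3 10 8)|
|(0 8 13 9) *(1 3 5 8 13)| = |(0 13 9)(1 3 5 8)| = 12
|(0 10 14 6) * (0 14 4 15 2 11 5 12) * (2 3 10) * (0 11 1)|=12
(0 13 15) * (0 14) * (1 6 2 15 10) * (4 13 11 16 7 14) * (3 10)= (0 11 16 7 14)(1 6 2 15 4 13 3 10)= [11, 6, 15, 10, 13, 5, 2, 14, 8, 9, 1, 16, 12, 3, 0, 4, 7]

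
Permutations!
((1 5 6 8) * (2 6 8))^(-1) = (1 8 5)(2 6)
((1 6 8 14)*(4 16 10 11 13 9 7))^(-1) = ((1 6 8 14)(4 16 10 11 13 9 7))^(-1) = (1 14 8 6)(4 7 9 13 11 10 16)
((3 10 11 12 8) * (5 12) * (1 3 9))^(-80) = (12) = ((1 3 10 11 5 12 8 9))^(-80)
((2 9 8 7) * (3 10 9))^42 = (10)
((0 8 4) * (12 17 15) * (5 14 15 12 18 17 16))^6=((0 8 4)(5 14 15 18 17 12 16))^6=(5 16 12 17 18 15 14)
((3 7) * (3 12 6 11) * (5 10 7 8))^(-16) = ((3 8 5 10 7 12 6 11))^(-16) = (12)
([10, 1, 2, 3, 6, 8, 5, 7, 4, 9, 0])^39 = (0 10)(4 8 5 6)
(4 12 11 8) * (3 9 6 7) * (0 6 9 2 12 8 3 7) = (0 6)(2 12 11 3)(4 8) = [6, 1, 12, 2, 8, 5, 0, 7, 4, 9, 10, 3, 11]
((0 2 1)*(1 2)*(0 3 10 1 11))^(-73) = ((0 11)(1 3 10))^(-73) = (0 11)(1 10 3)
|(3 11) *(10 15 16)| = 6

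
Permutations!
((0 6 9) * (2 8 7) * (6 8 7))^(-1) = (0 9 6 8)(2 7)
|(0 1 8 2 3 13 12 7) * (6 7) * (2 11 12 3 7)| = |(0 1 8 11 12 6 2 7)(3 13)| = 8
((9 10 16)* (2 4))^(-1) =(2 4)(9 16 10)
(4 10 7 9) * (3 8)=(3 8)(4 10 7 9)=[0, 1, 2, 8, 10, 5, 6, 9, 3, 4, 7]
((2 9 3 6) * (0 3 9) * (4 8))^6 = (9)(0 6)(2 3)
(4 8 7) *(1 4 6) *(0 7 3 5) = [7, 4, 2, 5, 8, 0, 1, 6, 3] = (0 7 6 1 4 8 3 5)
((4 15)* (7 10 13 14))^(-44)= ((4 15)(7 10 13 14))^(-44)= (15)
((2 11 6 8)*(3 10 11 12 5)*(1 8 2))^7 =((1 8)(2 12 5 3 10 11 6))^7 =(12)(1 8)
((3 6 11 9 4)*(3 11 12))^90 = ((3 6 12)(4 11 9))^90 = (12)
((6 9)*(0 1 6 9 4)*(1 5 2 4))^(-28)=(9)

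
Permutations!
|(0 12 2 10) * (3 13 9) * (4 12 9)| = 8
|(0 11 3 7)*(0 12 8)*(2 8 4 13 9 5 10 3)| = |(0 11 2 8)(3 7 12 4 13 9 5 10)| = 8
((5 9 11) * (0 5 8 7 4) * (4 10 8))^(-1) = (0 4 11 9 5)(7 8 10)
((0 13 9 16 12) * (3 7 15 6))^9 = ((0 13 9 16 12)(3 7 15 6))^9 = (0 12 16 9 13)(3 7 15 6)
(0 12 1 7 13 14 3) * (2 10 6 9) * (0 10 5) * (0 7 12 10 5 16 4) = [10, 12, 16, 5, 0, 7, 9, 13, 8, 2, 6, 11, 1, 14, 3, 15, 4] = (0 10 6 9 2 16 4)(1 12)(3 5 7 13 14)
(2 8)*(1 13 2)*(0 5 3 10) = [5, 13, 8, 10, 4, 3, 6, 7, 1, 9, 0, 11, 12, 2] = (0 5 3 10)(1 13 2 8)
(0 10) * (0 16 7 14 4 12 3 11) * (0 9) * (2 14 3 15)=(0 10 16 7 3 11 9)(2 14 4 12 15)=[10, 1, 14, 11, 12, 5, 6, 3, 8, 0, 16, 9, 15, 13, 4, 2, 7]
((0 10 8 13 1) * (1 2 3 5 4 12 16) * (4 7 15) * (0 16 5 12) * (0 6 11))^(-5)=(0 7 13 6 12 10 15 2 11 5 8 4 3)(1 16)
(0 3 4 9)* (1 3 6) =(0 6 1 3 4 9) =[6, 3, 2, 4, 9, 5, 1, 7, 8, 0]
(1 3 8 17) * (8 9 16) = (1 3 9 16 8 17) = [0, 3, 2, 9, 4, 5, 6, 7, 17, 16, 10, 11, 12, 13, 14, 15, 8, 1]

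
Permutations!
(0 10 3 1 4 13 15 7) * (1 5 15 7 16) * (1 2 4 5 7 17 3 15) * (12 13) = (0 10 15 16 2 4 12 13 17 3 7)(1 5) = [10, 5, 4, 7, 12, 1, 6, 0, 8, 9, 15, 11, 13, 17, 14, 16, 2, 3]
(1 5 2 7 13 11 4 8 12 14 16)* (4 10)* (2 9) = [0, 5, 7, 3, 8, 9, 6, 13, 12, 2, 4, 10, 14, 11, 16, 15, 1] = (1 5 9 2 7 13 11 10 4 8 12 14 16)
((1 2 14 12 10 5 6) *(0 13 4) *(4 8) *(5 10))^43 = (0 4 8 13)(1 2 14 12 5 6)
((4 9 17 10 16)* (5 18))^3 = (4 10 9 16 17)(5 18)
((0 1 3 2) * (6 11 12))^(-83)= ((0 1 3 2)(6 11 12))^(-83)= (0 1 3 2)(6 11 12)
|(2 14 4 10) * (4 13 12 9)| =7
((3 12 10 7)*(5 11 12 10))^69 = (12)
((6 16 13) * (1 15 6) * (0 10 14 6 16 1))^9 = (0 10 14 6 1 15 16 13)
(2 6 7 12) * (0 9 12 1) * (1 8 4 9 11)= [11, 0, 6, 3, 9, 5, 7, 8, 4, 12, 10, 1, 2]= (0 11 1)(2 6 7 8 4 9 12)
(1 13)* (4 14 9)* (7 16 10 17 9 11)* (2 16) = (1 13)(2 16 10 17 9 4 14 11 7) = [0, 13, 16, 3, 14, 5, 6, 2, 8, 4, 17, 7, 12, 1, 11, 15, 10, 9]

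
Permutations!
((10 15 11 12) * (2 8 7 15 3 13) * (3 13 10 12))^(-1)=((2 8 7 15 11 3 10 13))^(-1)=(2 13 10 3 11 15 7 8)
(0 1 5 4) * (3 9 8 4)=[1, 5, 2, 9, 0, 3, 6, 7, 4, 8]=(0 1 5 3 9 8 4)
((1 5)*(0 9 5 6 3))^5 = ((0 9 5 1 6 3))^5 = (0 3 6 1 5 9)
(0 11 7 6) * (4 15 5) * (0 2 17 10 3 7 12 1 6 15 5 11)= (1 6 2 17 10 3 7 15 11 12)(4 5)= [0, 6, 17, 7, 5, 4, 2, 15, 8, 9, 3, 12, 1, 13, 14, 11, 16, 10]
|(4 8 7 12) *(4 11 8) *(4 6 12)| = 6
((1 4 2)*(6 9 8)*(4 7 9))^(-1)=((1 7 9 8 6 4 2))^(-1)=(1 2 4 6 8 9 7)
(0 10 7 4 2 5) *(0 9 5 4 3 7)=(0 10)(2 4)(3 7)(5 9)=[10, 1, 4, 7, 2, 9, 6, 3, 8, 5, 0]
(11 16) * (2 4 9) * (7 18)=(2 4 9)(7 18)(11 16)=[0, 1, 4, 3, 9, 5, 6, 18, 8, 2, 10, 16, 12, 13, 14, 15, 11, 17, 7]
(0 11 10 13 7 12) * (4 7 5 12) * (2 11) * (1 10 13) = (0 2 11 13 5 12)(1 10)(4 7) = [2, 10, 11, 3, 7, 12, 6, 4, 8, 9, 1, 13, 0, 5]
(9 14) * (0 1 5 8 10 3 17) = (0 1 5 8 10 3 17)(9 14) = [1, 5, 2, 17, 4, 8, 6, 7, 10, 14, 3, 11, 12, 13, 9, 15, 16, 0]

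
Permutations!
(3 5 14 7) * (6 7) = (3 5 14 6 7) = [0, 1, 2, 5, 4, 14, 7, 3, 8, 9, 10, 11, 12, 13, 6]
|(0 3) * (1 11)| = 2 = |(0 3)(1 11)|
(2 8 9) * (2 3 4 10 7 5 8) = (3 4 10 7 5 8 9) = [0, 1, 2, 4, 10, 8, 6, 5, 9, 3, 7]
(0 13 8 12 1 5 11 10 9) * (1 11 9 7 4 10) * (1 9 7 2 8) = (0 13 1 5 7 4 10 2 8 12 11 9) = [13, 5, 8, 3, 10, 7, 6, 4, 12, 0, 2, 9, 11, 1]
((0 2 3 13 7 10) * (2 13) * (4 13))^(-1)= ((0 4 13 7 10)(2 3))^(-1)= (0 10 7 13 4)(2 3)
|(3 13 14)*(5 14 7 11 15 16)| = 8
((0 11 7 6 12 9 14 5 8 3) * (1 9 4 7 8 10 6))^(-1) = (0 3 8 11)(1 7 4 12 6 10 5 14 9) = ((0 11 8 3)(1 9 14 5 10 6 12 4 7))^(-1)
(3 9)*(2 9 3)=(2 9)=[0, 1, 9, 3, 4, 5, 6, 7, 8, 2]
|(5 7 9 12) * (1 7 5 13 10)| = 6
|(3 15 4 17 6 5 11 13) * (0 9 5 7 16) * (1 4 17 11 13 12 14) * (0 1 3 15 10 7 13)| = |(0 9 5)(1 4 11 12 14 3 10 7 16)(6 13 15 17)| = 36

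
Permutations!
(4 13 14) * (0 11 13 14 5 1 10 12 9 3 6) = (0 11 13 5 1 10 12 9 3 6)(4 14) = [11, 10, 2, 6, 14, 1, 0, 7, 8, 3, 12, 13, 9, 5, 4]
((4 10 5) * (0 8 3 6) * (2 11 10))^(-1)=((0 8 3 6)(2 11 10 5 4))^(-1)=(0 6 3 8)(2 4 5 10 11)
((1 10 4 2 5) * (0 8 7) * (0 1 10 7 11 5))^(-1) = (0 2 4 10 5 11 8)(1 7)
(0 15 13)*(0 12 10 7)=[15, 1, 2, 3, 4, 5, 6, 0, 8, 9, 7, 11, 10, 12, 14, 13]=(0 15 13 12 10 7)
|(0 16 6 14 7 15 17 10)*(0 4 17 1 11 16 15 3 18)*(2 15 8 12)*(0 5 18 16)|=210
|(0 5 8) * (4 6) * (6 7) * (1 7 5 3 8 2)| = 6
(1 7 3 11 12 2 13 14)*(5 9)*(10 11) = (1 7 3 10 11 12 2 13 14)(5 9) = [0, 7, 13, 10, 4, 9, 6, 3, 8, 5, 11, 12, 2, 14, 1]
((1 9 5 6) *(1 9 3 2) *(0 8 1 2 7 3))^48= (9)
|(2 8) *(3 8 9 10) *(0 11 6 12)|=|(0 11 6 12)(2 9 10 3 8)|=20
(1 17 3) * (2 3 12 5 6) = (1 17 12 5 6 2 3) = [0, 17, 3, 1, 4, 6, 2, 7, 8, 9, 10, 11, 5, 13, 14, 15, 16, 12]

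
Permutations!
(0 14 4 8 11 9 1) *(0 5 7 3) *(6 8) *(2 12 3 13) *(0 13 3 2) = (0 14 4 6 8 11 9 1 5 7 3 13)(2 12) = [14, 5, 12, 13, 6, 7, 8, 3, 11, 1, 10, 9, 2, 0, 4]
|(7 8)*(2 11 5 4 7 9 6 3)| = |(2 11 5 4 7 8 9 6 3)| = 9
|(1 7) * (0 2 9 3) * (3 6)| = 10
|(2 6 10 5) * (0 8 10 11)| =|(0 8 10 5 2 6 11)| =7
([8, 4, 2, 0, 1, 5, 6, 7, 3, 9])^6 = [0, 1, 2, 3, 4, 5, 6, 7, 8, 9]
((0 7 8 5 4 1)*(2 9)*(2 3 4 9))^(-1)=(0 1 4 3 9 5 8 7)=((0 7 8 5 9 3 4 1))^(-1)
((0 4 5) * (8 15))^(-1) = (0 5 4)(8 15)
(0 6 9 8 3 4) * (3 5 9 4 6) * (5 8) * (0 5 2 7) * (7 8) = [3, 1, 8, 6, 5, 9, 4, 0, 7, 2] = (0 3 6 4 5 9 2 8 7)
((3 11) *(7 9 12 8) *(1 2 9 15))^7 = ((1 2 9 12 8 7 15)(3 11))^7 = (15)(3 11)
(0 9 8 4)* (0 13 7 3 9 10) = (0 10)(3 9 8 4 13 7) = [10, 1, 2, 9, 13, 5, 6, 3, 4, 8, 0, 11, 12, 7]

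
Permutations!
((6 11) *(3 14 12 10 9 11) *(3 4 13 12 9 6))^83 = (3 11 9 14)(4 10 13 6 12)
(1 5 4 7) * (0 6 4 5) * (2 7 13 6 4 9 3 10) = [4, 0, 7, 10, 13, 5, 9, 1, 8, 3, 2, 11, 12, 6] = (0 4 13 6 9 3 10 2 7 1)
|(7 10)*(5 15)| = |(5 15)(7 10)| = 2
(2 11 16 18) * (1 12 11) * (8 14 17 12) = (1 8 14 17 12 11 16 18 2) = [0, 8, 1, 3, 4, 5, 6, 7, 14, 9, 10, 16, 11, 13, 17, 15, 18, 12, 2]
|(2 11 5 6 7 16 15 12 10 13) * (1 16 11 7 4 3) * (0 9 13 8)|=16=|(0 9 13 2 7 11 5 6 4 3 1 16 15 12 10 8)|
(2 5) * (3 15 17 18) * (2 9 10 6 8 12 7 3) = (2 5 9 10 6 8 12 7 3 15 17 18) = [0, 1, 5, 15, 4, 9, 8, 3, 12, 10, 6, 11, 7, 13, 14, 17, 16, 18, 2]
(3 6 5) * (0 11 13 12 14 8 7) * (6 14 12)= (0 11 13 6 5 3 14 8 7)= [11, 1, 2, 14, 4, 3, 5, 0, 7, 9, 10, 13, 12, 6, 8]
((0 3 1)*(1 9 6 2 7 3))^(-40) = (9)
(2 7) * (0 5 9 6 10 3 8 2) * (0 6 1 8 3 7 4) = (0 5 9 1 8 2 4)(6 10 7) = [5, 8, 4, 3, 0, 9, 10, 6, 2, 1, 7]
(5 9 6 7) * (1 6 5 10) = (1 6 7 10)(5 9) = [0, 6, 2, 3, 4, 9, 7, 10, 8, 5, 1]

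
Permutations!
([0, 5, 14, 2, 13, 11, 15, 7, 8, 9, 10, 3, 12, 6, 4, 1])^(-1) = [0, 15, 3, 11, 14, 1, 13, 7, 8, 9, 10, 5, 12, 4, 2, 6]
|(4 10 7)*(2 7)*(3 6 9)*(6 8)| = 4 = |(2 7 4 10)(3 8 6 9)|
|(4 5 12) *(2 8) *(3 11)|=|(2 8)(3 11)(4 5 12)|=6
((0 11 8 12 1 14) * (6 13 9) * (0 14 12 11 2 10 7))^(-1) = (14)(0 7 10 2)(1 12)(6 9 13)(8 11)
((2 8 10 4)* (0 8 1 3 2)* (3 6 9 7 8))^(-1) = ((0 3 2 1 6 9 7 8 10 4))^(-1) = (0 4 10 8 7 9 6 1 2 3)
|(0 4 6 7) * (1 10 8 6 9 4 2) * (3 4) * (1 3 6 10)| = 14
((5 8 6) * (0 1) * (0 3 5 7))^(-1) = ((0 1 3 5 8 6 7))^(-1) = (0 7 6 8 5 3 1)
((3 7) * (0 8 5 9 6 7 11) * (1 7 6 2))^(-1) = (0 11 3 7 1 2 9 5 8)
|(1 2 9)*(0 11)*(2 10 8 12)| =6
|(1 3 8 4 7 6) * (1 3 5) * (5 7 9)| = 8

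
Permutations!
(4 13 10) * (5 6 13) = (4 5 6 13 10) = [0, 1, 2, 3, 5, 6, 13, 7, 8, 9, 4, 11, 12, 10]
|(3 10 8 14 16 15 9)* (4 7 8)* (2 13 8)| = |(2 13 8 14 16 15 9 3 10 4 7)| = 11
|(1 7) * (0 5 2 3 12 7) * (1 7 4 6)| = 8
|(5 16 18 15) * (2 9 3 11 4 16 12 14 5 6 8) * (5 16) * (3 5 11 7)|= |(2 9 5 12 14 16 18 15 6 8)(3 7)(4 11)|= 10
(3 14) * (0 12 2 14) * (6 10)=[12, 1, 14, 0, 4, 5, 10, 7, 8, 9, 6, 11, 2, 13, 3]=(0 12 2 14 3)(6 10)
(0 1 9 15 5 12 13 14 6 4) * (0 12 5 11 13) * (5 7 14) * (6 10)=(0 1 9 15 11 13 5 7 14 10 6 4 12)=[1, 9, 2, 3, 12, 7, 4, 14, 8, 15, 6, 13, 0, 5, 10, 11]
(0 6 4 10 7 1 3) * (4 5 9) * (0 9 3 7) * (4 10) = (0 6 5 3 9 10)(1 7) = [6, 7, 2, 9, 4, 3, 5, 1, 8, 10, 0]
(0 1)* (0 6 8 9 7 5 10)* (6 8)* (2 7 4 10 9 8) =[1, 2, 7, 3, 10, 9, 6, 5, 8, 4, 0] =(0 1 2 7 5 9 4 10)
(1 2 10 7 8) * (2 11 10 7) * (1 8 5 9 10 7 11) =[0, 1, 11, 3, 4, 9, 6, 5, 8, 10, 2, 7] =(2 11 7 5 9 10)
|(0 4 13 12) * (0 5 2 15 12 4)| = 4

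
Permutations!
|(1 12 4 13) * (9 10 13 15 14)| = |(1 12 4 15 14 9 10 13)| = 8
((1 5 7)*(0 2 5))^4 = (0 1 7 5 2)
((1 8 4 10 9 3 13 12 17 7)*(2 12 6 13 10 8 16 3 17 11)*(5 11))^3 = (1 10 7 3 17 16 9)(2 11 5 12)(4 8)(6 13)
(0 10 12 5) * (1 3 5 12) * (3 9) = [10, 9, 2, 5, 4, 0, 6, 7, 8, 3, 1, 11, 12] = (12)(0 10 1 9 3 5)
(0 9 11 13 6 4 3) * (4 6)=(0 9 11 13 4 3)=[9, 1, 2, 0, 3, 5, 6, 7, 8, 11, 10, 13, 12, 4]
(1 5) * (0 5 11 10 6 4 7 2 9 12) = (0 5 1 11 10 6 4 7 2 9 12) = [5, 11, 9, 3, 7, 1, 4, 2, 8, 12, 6, 10, 0]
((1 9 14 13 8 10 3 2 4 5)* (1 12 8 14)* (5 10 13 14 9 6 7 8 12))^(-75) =(14)(1 8)(2 4 10 3)(6 13)(7 9)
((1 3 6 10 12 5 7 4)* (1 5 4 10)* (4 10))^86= ((1 3 6)(4 5 7)(10 12))^86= (12)(1 6 3)(4 7 5)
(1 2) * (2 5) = (1 5 2) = [0, 5, 1, 3, 4, 2]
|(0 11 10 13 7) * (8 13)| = 6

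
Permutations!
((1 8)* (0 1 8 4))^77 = (8)(0 4 1)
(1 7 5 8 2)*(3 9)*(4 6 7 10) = (1 10 4 6 7 5 8 2)(3 9) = [0, 10, 1, 9, 6, 8, 7, 5, 2, 3, 4]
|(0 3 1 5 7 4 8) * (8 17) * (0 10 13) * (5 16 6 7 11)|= 22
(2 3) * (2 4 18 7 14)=(2 3 4 18 7 14)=[0, 1, 3, 4, 18, 5, 6, 14, 8, 9, 10, 11, 12, 13, 2, 15, 16, 17, 7]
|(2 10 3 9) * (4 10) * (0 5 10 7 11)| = |(0 5 10 3 9 2 4 7 11)| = 9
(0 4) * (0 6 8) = (0 4 6 8) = [4, 1, 2, 3, 6, 5, 8, 7, 0]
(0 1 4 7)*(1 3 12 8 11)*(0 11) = (0 3 12 8)(1 4 7 11) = [3, 4, 2, 12, 7, 5, 6, 11, 0, 9, 10, 1, 8]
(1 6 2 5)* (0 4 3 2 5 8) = (0 4 3 2 8)(1 6 5) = [4, 6, 8, 2, 3, 1, 5, 7, 0]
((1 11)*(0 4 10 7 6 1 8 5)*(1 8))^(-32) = (11)(0 7 5 10 8 4 6)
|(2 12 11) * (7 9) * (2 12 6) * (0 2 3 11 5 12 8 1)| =14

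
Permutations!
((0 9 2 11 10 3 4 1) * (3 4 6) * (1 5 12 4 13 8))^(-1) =(0 1 8 13 10 11 2 9)(3 6)(4 12 5)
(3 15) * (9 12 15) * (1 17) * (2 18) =(1 17)(2 18)(3 9 12 15) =[0, 17, 18, 9, 4, 5, 6, 7, 8, 12, 10, 11, 15, 13, 14, 3, 16, 1, 2]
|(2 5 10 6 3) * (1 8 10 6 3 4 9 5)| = 20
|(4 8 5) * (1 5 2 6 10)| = 7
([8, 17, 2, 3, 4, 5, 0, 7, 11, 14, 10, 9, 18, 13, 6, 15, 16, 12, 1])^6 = [0, 12, 2, 3, 4, 5, 6, 7, 8, 9, 10, 11, 1, 13, 14, 15, 16, 18, 17]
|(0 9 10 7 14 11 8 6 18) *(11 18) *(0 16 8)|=10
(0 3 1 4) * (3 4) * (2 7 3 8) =(0 4)(1 8 2 7 3) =[4, 8, 7, 1, 0, 5, 6, 3, 2]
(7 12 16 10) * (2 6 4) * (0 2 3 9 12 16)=(0 2 6 4 3 9 12)(7 16 10)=[2, 1, 6, 9, 3, 5, 4, 16, 8, 12, 7, 11, 0, 13, 14, 15, 10]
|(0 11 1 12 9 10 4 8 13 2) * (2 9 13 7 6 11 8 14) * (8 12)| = |(0 12 13 9 10 4 14 2)(1 8 7 6 11)| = 40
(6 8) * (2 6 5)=[0, 1, 6, 3, 4, 2, 8, 7, 5]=(2 6 8 5)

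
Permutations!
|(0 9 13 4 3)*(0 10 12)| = |(0 9 13 4 3 10 12)| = 7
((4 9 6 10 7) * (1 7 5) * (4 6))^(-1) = (1 5 10 6 7)(4 9)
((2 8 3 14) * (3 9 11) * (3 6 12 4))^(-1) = (2 14 3 4 12 6 11 9 8)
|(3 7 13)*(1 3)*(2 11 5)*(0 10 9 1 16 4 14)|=30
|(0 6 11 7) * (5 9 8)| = 12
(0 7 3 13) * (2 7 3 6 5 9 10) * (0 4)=(0 3 13 4)(2 7 6 5 9 10)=[3, 1, 7, 13, 0, 9, 5, 6, 8, 10, 2, 11, 12, 4]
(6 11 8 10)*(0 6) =(0 6 11 8 10) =[6, 1, 2, 3, 4, 5, 11, 7, 10, 9, 0, 8]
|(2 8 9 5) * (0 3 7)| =|(0 3 7)(2 8 9 5)| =12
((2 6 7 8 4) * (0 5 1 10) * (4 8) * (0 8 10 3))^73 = ((0 5 1 3)(2 6 7 4)(8 10))^73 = (0 5 1 3)(2 6 7 4)(8 10)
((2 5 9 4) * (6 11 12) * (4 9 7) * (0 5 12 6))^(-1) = (0 12 2 4 7 5)(6 11) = ((0 5 7 4 2 12)(6 11))^(-1)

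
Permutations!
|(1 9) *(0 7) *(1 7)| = 4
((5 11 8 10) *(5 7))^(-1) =(5 7 10 8 11)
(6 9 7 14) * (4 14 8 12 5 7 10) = (4 14 6 9 10)(5 7 8 12) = [0, 1, 2, 3, 14, 7, 9, 8, 12, 10, 4, 11, 5, 13, 6]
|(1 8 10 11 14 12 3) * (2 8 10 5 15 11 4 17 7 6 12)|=24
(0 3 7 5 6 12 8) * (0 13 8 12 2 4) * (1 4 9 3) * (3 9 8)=(0 1 4)(2 8 13 3 7 5 6)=[1, 4, 8, 7, 0, 6, 2, 5, 13, 9, 10, 11, 12, 3]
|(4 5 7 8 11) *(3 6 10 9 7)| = 9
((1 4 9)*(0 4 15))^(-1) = (0 15 1 9 4)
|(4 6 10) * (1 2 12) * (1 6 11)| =|(1 2 12 6 10 4 11)| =7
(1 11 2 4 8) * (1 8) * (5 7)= (1 11 2 4)(5 7)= [0, 11, 4, 3, 1, 7, 6, 5, 8, 9, 10, 2]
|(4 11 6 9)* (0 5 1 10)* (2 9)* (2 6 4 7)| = |(0 5 1 10)(2 9 7)(4 11)| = 12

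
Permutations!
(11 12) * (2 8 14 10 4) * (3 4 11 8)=(2 3 4)(8 14 10 11 12)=[0, 1, 3, 4, 2, 5, 6, 7, 14, 9, 11, 12, 8, 13, 10]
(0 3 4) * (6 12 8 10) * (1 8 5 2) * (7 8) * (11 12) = (0 3 4)(1 7 8 10 6 11 12 5 2) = [3, 7, 1, 4, 0, 2, 11, 8, 10, 9, 6, 12, 5]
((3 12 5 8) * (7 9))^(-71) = (3 12 5 8)(7 9)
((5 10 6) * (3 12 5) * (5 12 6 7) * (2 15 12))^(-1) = (2 12 15)(3 6)(5 7 10)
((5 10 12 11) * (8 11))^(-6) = (5 11 8 12 10)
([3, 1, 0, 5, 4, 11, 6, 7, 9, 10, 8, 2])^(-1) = (0 2 11 5 3)(8 10 9)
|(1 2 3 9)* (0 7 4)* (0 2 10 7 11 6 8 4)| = 11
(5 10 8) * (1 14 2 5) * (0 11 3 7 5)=[11, 14, 0, 7, 4, 10, 6, 5, 1, 9, 8, 3, 12, 13, 2]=(0 11 3 7 5 10 8 1 14 2)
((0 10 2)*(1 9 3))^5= (0 2 10)(1 3 9)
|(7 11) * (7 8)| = 3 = |(7 11 8)|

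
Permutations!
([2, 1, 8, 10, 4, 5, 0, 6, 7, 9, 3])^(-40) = [0, 1, 2, 3, 4, 5, 6, 7, 8, 9, 10]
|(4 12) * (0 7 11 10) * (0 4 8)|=|(0 7 11 10 4 12 8)|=7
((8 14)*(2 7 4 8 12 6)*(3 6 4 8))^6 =((2 7 8 14 12 4 3 6))^6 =(2 3 12 8)(4 14 7 6)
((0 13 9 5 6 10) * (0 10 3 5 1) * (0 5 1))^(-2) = (0 13 9)(1 6)(3 5)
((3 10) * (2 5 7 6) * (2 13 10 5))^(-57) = ((3 5 7 6 13 10))^(-57) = (3 6)(5 13)(7 10)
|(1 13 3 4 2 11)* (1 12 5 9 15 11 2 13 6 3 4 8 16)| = |(1 6 3 8 16)(4 13)(5 9 15 11 12)| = 10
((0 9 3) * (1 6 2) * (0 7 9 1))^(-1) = ((0 1 6 2)(3 7 9))^(-1) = (0 2 6 1)(3 9 7)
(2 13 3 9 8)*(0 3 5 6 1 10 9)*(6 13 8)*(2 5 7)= (0 3)(1 10 9 6)(2 8 5 13 7)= [3, 10, 8, 0, 4, 13, 1, 2, 5, 6, 9, 11, 12, 7]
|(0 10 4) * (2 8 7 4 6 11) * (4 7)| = |(0 10 6 11 2 8 4)| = 7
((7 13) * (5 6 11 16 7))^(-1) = ((5 6 11 16 7 13))^(-1) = (5 13 7 16 11 6)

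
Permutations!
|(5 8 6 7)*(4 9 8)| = 6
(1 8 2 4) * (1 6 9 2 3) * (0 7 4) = (0 7 4 6 9 2)(1 8 3) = [7, 8, 0, 1, 6, 5, 9, 4, 3, 2]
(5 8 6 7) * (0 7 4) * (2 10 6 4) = (0 7 5 8 4)(2 10 6) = [7, 1, 10, 3, 0, 8, 2, 5, 4, 9, 6]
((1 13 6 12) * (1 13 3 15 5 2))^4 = ((1 3 15 5 2)(6 12 13))^4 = (1 2 5 15 3)(6 12 13)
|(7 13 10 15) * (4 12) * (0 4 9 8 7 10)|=14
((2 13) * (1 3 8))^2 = ((1 3 8)(2 13))^2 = (13)(1 8 3)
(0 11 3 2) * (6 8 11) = (0 6 8 11 3 2) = [6, 1, 0, 2, 4, 5, 8, 7, 11, 9, 10, 3]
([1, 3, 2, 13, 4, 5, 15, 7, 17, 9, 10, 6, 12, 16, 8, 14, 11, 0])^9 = (0 8 15 11 13 1 17 14 6 16 3)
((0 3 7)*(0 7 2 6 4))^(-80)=(7)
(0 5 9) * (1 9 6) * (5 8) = (0 8 5 6 1 9) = [8, 9, 2, 3, 4, 6, 1, 7, 5, 0]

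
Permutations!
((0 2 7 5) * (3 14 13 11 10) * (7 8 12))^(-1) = (0 5 7 12 8 2)(3 10 11 13 14)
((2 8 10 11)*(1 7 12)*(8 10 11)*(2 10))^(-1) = (1 12 7)(8 10 11)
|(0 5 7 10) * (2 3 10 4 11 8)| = 9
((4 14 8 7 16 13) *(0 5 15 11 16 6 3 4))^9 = (0 11)(3 8)(4 7)(5 16)(6 14)(13 15)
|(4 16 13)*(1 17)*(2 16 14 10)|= 6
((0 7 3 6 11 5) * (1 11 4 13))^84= ((0 7 3 6 4 13 1 11 5))^84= (0 6 1)(3 13 5)(4 11 7)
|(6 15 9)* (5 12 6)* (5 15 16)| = 4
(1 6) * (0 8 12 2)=[8, 6, 0, 3, 4, 5, 1, 7, 12, 9, 10, 11, 2]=(0 8 12 2)(1 6)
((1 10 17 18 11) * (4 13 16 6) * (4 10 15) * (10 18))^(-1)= ((1 15 4 13 16 6 18 11)(10 17))^(-1)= (1 11 18 6 16 13 4 15)(10 17)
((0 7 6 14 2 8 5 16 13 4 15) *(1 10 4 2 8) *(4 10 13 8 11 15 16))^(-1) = ((0 7 6 14 11 15)(1 13 2)(4 16 8 5))^(-1) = (0 15 11 14 6 7)(1 2 13)(4 5 8 16)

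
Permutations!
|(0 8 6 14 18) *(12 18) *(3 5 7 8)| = 9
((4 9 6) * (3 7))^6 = (9)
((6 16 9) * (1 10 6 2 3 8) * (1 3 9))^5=((1 10 6 16)(2 9)(3 8))^5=(1 10 6 16)(2 9)(3 8)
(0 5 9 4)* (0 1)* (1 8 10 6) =(0 5 9 4 8 10 6 1) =[5, 0, 2, 3, 8, 9, 1, 7, 10, 4, 6]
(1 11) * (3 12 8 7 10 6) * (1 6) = (1 11 6 3 12 8 7 10) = [0, 11, 2, 12, 4, 5, 3, 10, 7, 9, 1, 6, 8]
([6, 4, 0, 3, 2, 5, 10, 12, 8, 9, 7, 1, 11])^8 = [2, 11, 4, 3, 1, 5, 0, 10, 8, 9, 6, 12, 7]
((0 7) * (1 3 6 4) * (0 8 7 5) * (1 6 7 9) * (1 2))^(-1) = (0 5)(1 2 9 8 7 3)(4 6)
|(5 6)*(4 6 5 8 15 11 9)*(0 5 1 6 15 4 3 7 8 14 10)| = |(0 5 1 6 14 10)(3 7 8 4 15 11 9)| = 42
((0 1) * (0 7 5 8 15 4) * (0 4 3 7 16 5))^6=(0 3 8 16)(1 7 15 5)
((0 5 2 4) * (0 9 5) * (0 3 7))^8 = ((0 3 7)(2 4 9 5))^8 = (9)(0 7 3)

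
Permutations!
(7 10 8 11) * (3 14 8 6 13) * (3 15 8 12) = (3 14 12)(6 13 15 8 11 7 10) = [0, 1, 2, 14, 4, 5, 13, 10, 11, 9, 6, 7, 3, 15, 12, 8]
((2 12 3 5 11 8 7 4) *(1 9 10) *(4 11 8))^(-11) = ((1 9 10)(2 12 3 5 8 7 11 4))^(-11) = (1 9 10)(2 7 3 4 8 12 11 5)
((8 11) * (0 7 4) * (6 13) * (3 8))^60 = ((0 7 4)(3 8 11)(6 13))^60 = (13)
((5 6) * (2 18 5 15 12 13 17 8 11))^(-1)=(2 11 8 17 13 12 15 6 5 18)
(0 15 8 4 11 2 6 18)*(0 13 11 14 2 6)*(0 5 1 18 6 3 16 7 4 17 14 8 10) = [15, 18, 5, 16, 8, 1, 6, 4, 17, 9, 0, 3, 12, 11, 2, 10, 7, 14, 13] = (0 15 10)(1 18 13 11 3 16 7 4 8 17 14 2 5)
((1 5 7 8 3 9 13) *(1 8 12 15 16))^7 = ((1 5 7 12 15 16)(3 9 13 8))^7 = (1 5 7 12 15 16)(3 8 13 9)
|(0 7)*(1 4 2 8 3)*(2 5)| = |(0 7)(1 4 5 2 8 3)| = 6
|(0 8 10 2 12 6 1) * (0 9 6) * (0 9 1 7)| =|(0 8 10 2 12 9 6 7)| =8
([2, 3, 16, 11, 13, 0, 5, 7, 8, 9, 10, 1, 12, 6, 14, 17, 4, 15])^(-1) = (0 5 6 13 4 16 2)(1 11 3)(15 17)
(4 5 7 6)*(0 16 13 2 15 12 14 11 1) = [16, 0, 15, 3, 5, 7, 4, 6, 8, 9, 10, 1, 14, 2, 11, 12, 13] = (0 16 13 2 15 12 14 11 1)(4 5 7 6)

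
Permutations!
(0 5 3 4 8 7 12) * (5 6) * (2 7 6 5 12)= (0 5 3 4 8 6 12)(2 7)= [5, 1, 7, 4, 8, 3, 12, 2, 6, 9, 10, 11, 0]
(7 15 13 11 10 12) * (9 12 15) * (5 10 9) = (5 10 15 13 11 9 12 7) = [0, 1, 2, 3, 4, 10, 6, 5, 8, 12, 15, 9, 7, 11, 14, 13]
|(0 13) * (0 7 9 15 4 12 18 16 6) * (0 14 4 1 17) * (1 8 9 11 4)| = 12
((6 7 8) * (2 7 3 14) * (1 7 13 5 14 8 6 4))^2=((1 7 6 3 8 4)(2 13 5 14))^2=(1 6 8)(2 5)(3 4 7)(13 14)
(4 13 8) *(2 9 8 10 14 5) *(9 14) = [0, 1, 14, 3, 13, 2, 6, 7, 4, 8, 9, 11, 12, 10, 5] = (2 14 5)(4 13 10 9 8)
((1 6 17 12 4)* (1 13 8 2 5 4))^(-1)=((1 6 17 12)(2 5 4 13 8))^(-1)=(1 12 17 6)(2 8 13 4 5)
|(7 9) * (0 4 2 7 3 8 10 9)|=4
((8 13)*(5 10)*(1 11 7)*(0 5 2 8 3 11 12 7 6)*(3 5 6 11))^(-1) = (0 6)(1 7 12)(2 10 5 13 8)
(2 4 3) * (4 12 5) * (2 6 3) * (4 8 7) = (2 12 5 8 7 4)(3 6) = [0, 1, 12, 6, 2, 8, 3, 4, 7, 9, 10, 11, 5]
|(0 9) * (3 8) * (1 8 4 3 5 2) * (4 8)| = 6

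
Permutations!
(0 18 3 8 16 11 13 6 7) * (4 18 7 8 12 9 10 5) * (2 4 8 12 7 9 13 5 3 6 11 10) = (0 9 2 4 18 6 12 13 11 5 8 16 10 3 7) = [9, 1, 4, 7, 18, 8, 12, 0, 16, 2, 3, 5, 13, 11, 14, 15, 10, 17, 6]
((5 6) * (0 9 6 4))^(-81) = ((0 9 6 5 4))^(-81) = (0 4 5 6 9)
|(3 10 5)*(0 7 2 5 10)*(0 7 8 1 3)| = |(10)(0 8 1 3 7 2 5)| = 7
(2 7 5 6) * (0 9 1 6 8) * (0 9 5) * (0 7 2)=(0 5 8 9 1 6)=[5, 6, 2, 3, 4, 8, 0, 7, 9, 1]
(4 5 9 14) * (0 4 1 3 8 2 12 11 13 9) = (0 4 5)(1 3 8 2 12 11 13 9 14) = [4, 3, 12, 8, 5, 0, 6, 7, 2, 14, 10, 13, 11, 9, 1]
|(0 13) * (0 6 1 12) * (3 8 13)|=7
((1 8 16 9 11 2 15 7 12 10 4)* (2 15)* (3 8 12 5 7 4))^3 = ((1 12 10 3 8 16 9 11 15 4)(5 7))^3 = (1 3 9 4 10 16 15 12 8 11)(5 7)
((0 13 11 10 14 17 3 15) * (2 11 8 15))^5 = ((0 13 8 15)(2 11 10 14 17 3))^5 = (0 13 8 15)(2 3 17 14 10 11)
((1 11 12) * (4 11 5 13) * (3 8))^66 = (13)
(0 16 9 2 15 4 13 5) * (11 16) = (0 11 16 9 2 15 4 13 5) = [11, 1, 15, 3, 13, 0, 6, 7, 8, 2, 10, 16, 12, 5, 14, 4, 9]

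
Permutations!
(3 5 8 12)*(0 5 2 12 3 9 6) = (0 5 8 3 2 12 9 6) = [5, 1, 12, 2, 4, 8, 0, 7, 3, 6, 10, 11, 9]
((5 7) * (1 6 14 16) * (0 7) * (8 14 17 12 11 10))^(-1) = (0 5 7)(1 16 14 8 10 11 12 17 6) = ((0 7 5)(1 6 17 12 11 10 8 14 16))^(-1)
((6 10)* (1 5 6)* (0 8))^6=(1 6)(5 10)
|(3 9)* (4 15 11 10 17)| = 10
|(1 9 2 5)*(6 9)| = 5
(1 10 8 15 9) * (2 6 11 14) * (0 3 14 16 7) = (0 3 14 2 6 11 16 7)(1 10 8 15 9) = [3, 10, 6, 14, 4, 5, 11, 0, 15, 1, 8, 16, 12, 13, 2, 9, 7]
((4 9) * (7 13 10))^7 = (4 9)(7 13 10)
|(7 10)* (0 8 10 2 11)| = 6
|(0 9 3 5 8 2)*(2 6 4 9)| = 6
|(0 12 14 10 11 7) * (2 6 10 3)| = 9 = |(0 12 14 3 2 6 10 11 7)|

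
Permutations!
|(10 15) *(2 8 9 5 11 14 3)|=14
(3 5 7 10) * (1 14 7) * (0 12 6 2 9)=[12, 14, 9, 5, 4, 1, 2, 10, 8, 0, 3, 11, 6, 13, 7]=(0 12 6 2 9)(1 14 7 10 3 5)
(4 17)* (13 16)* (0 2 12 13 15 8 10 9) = (0 2 12 13 16 15 8 10 9)(4 17) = [2, 1, 12, 3, 17, 5, 6, 7, 10, 0, 9, 11, 13, 16, 14, 8, 15, 4]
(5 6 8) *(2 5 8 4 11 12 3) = [0, 1, 5, 2, 11, 6, 4, 7, 8, 9, 10, 12, 3] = (2 5 6 4 11 12 3)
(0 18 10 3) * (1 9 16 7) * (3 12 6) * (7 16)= (0 18 10 12 6 3)(1 9 7)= [18, 9, 2, 0, 4, 5, 3, 1, 8, 7, 12, 11, 6, 13, 14, 15, 16, 17, 10]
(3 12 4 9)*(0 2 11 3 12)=(0 2 11 3)(4 9 12)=[2, 1, 11, 0, 9, 5, 6, 7, 8, 12, 10, 3, 4]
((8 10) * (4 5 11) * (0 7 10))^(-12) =(11)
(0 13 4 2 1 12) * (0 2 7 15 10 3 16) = (0 13 4 7 15 10 3 16)(1 12 2) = [13, 12, 1, 16, 7, 5, 6, 15, 8, 9, 3, 11, 2, 4, 14, 10, 0]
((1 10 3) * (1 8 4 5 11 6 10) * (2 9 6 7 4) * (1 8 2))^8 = ((1 8)(2 9 6 10 3)(4 5 11 7))^8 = (11)(2 10 9 3 6)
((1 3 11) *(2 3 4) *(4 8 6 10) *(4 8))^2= (1 2 11 4 3)(6 8 10)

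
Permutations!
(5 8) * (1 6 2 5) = (1 6 2 5 8) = [0, 6, 5, 3, 4, 8, 2, 7, 1]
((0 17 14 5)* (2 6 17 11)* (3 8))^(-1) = (0 5 14 17 6 2 11)(3 8)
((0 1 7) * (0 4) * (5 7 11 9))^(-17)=((0 1 11 9 5 7 4))^(-17)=(0 5 1 7 11 4 9)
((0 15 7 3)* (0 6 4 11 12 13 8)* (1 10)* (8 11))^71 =((0 15 7 3 6 4 8)(1 10)(11 12 13))^71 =(0 15 7 3 6 4 8)(1 10)(11 13 12)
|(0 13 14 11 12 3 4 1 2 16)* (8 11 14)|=|(0 13 8 11 12 3 4 1 2 16)|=10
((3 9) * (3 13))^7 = (3 9 13) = ((3 9 13))^7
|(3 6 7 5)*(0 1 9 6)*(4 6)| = |(0 1 9 4 6 7 5 3)| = 8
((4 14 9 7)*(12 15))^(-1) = (4 7 9 14)(12 15)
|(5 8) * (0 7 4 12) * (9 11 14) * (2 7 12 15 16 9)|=8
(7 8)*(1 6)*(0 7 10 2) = (0 7 8 10 2)(1 6) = [7, 6, 0, 3, 4, 5, 1, 8, 10, 9, 2]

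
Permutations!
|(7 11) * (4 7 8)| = |(4 7 11 8)| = 4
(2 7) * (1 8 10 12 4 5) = (1 8 10 12 4 5)(2 7) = [0, 8, 7, 3, 5, 1, 6, 2, 10, 9, 12, 11, 4]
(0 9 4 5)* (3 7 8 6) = (0 9 4 5)(3 7 8 6) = [9, 1, 2, 7, 5, 0, 3, 8, 6, 4]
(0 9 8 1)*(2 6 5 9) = (0 2 6 5 9 8 1) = [2, 0, 6, 3, 4, 9, 5, 7, 1, 8]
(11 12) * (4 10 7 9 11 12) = [0, 1, 2, 3, 10, 5, 6, 9, 8, 11, 7, 4, 12] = (12)(4 10 7 9 11)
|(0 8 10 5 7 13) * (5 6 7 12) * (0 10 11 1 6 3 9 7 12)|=35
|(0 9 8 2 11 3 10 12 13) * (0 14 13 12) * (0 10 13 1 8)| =|(0 9)(1 8 2 11 3 13 14)| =14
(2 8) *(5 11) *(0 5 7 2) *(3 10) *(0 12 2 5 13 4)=(0 13 4)(2 8 12)(3 10)(5 11 7)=[13, 1, 8, 10, 0, 11, 6, 5, 12, 9, 3, 7, 2, 4]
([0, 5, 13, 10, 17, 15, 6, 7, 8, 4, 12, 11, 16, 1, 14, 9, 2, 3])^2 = (1 15 4 3 12 2)(5 9 17 10 16 13)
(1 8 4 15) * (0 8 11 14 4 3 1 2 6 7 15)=[8, 11, 6, 1, 0, 5, 7, 15, 3, 9, 10, 14, 12, 13, 4, 2]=(0 8 3 1 11 14 4)(2 6 7 15)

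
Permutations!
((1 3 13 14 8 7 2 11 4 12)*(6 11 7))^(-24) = ((1 3 13 14 8 6 11 4 12)(2 7))^(-24) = (1 14 11)(3 8 4)(6 12 13)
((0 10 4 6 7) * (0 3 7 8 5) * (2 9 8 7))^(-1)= (0 5 8 9 2 3 7 6 4 10)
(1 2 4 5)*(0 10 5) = [10, 2, 4, 3, 0, 1, 6, 7, 8, 9, 5] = (0 10 5 1 2 4)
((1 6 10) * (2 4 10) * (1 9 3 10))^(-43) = ((1 6 2 4)(3 10 9))^(-43) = (1 6 2 4)(3 9 10)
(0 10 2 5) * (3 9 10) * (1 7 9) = [3, 7, 5, 1, 4, 0, 6, 9, 8, 10, 2] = (0 3 1 7 9 10 2 5)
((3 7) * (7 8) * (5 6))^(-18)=(8)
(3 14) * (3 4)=(3 14 4)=[0, 1, 2, 14, 3, 5, 6, 7, 8, 9, 10, 11, 12, 13, 4]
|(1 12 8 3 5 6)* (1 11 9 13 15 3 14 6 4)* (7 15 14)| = 40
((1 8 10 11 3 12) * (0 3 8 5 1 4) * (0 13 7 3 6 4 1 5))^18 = (0 4 7 12)(1 6 13 3)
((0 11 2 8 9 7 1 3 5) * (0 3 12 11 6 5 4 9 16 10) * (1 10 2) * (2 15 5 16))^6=(0 4 16 7 5)(3 6 9 15 10)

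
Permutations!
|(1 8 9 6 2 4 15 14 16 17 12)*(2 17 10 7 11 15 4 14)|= |(1 8 9 6 17 12)(2 14 16 10 7 11 15)|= 42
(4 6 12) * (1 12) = (1 12 4 6) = [0, 12, 2, 3, 6, 5, 1, 7, 8, 9, 10, 11, 4]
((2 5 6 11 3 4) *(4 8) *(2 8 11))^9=((2 5 6)(3 11)(4 8))^9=(3 11)(4 8)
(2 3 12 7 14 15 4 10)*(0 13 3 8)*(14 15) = [13, 1, 8, 12, 10, 5, 6, 15, 0, 9, 2, 11, 7, 3, 14, 4] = (0 13 3 12 7 15 4 10 2 8)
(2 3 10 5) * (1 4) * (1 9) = [0, 4, 3, 10, 9, 2, 6, 7, 8, 1, 5] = (1 4 9)(2 3 10 5)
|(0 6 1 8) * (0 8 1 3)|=3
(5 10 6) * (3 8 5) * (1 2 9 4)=(1 2 9 4)(3 8 5 10 6)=[0, 2, 9, 8, 1, 10, 3, 7, 5, 4, 6]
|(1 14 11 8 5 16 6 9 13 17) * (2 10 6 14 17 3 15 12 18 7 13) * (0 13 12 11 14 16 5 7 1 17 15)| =84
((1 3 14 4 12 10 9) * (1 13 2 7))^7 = ((1 3 14 4 12 10 9 13 2 7))^7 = (1 13 12 3 2 10 14 7 9 4)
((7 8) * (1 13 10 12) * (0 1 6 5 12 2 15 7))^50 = ((0 1 13 10 2 15 7 8)(5 12 6))^50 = (0 13 2 7)(1 10 15 8)(5 6 12)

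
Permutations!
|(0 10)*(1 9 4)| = |(0 10)(1 9 4)| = 6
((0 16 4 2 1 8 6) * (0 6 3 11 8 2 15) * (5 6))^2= ((0 16 4 15)(1 2)(3 11 8)(5 6))^2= (0 4)(3 8 11)(15 16)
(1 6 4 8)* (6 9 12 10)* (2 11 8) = (1 9 12 10 6 4 2 11 8) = [0, 9, 11, 3, 2, 5, 4, 7, 1, 12, 6, 8, 10]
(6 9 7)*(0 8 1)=(0 8 1)(6 9 7)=[8, 0, 2, 3, 4, 5, 9, 6, 1, 7]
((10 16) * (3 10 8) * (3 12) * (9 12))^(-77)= (3 10 16 8 9 12)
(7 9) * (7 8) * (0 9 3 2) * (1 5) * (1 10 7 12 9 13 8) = (0 13 8 12 9 1 5 10 7 3 2) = [13, 5, 0, 2, 4, 10, 6, 3, 12, 1, 7, 11, 9, 8]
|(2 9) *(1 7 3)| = |(1 7 3)(2 9)| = 6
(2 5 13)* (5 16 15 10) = [0, 1, 16, 3, 4, 13, 6, 7, 8, 9, 5, 11, 12, 2, 14, 10, 15] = (2 16 15 10 5 13)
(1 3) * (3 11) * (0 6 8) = (0 6 8)(1 11 3) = [6, 11, 2, 1, 4, 5, 8, 7, 0, 9, 10, 3]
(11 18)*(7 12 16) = (7 12 16)(11 18) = [0, 1, 2, 3, 4, 5, 6, 12, 8, 9, 10, 18, 16, 13, 14, 15, 7, 17, 11]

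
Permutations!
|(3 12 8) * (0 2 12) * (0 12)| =|(0 2)(3 12 8)| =6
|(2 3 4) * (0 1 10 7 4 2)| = |(0 1 10 7 4)(2 3)| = 10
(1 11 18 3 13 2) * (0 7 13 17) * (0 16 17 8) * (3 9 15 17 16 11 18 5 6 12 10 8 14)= (0 7 13 2 1 18 9 15 17 11 5 6 12 10 8)(3 14)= [7, 18, 1, 14, 4, 6, 12, 13, 0, 15, 8, 5, 10, 2, 3, 17, 16, 11, 9]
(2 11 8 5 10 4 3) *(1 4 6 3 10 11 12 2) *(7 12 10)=(1 4 7 12 2 10 6 3)(5 11 8)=[0, 4, 10, 1, 7, 11, 3, 12, 5, 9, 6, 8, 2]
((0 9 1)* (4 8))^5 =(0 1 9)(4 8)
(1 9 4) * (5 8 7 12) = (1 9 4)(5 8 7 12) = [0, 9, 2, 3, 1, 8, 6, 12, 7, 4, 10, 11, 5]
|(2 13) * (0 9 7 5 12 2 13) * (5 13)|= |(0 9 7 13 5 12 2)|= 7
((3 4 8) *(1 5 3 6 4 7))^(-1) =((1 5 3 7)(4 8 6))^(-1) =(1 7 3 5)(4 6 8)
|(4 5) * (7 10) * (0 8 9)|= |(0 8 9)(4 5)(7 10)|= 6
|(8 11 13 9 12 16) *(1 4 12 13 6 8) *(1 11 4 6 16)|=|(1 6 8 4 12)(9 13)(11 16)|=10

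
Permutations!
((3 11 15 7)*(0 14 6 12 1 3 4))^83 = ((0 14 6 12 1 3 11 15 7 4))^83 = (0 12 11 4 6 3 7 14 1 15)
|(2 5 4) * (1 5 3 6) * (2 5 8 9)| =6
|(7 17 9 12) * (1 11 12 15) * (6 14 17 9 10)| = 12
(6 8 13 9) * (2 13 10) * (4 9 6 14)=(2 13 6 8 10)(4 9 14)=[0, 1, 13, 3, 9, 5, 8, 7, 10, 14, 2, 11, 12, 6, 4]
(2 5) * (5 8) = (2 8 5) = [0, 1, 8, 3, 4, 2, 6, 7, 5]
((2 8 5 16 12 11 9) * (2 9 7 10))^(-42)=((2 8 5 16 12 11 7 10))^(-42)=(2 7 12 5)(8 10 11 16)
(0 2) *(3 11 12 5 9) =(0 2)(3 11 12 5 9) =[2, 1, 0, 11, 4, 9, 6, 7, 8, 3, 10, 12, 5]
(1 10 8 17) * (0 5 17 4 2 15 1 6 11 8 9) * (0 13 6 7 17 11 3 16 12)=(0 5 11 8 4 2 15 1 10 9 13 6 3 16 12)(7 17)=[5, 10, 15, 16, 2, 11, 3, 17, 4, 13, 9, 8, 0, 6, 14, 1, 12, 7]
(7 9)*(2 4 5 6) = (2 4 5 6)(7 9) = [0, 1, 4, 3, 5, 6, 2, 9, 8, 7]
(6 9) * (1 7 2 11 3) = (1 7 2 11 3)(6 9) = [0, 7, 11, 1, 4, 5, 9, 2, 8, 6, 10, 3]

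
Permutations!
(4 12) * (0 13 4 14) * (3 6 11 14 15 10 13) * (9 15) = (0 3 6 11 14)(4 12 9 15 10 13) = [3, 1, 2, 6, 12, 5, 11, 7, 8, 15, 13, 14, 9, 4, 0, 10]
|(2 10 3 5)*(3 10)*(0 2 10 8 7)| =|(0 2 3 5 10 8 7)| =7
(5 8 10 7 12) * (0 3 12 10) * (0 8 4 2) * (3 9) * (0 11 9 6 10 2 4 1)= [6, 0, 11, 12, 4, 1, 10, 2, 8, 3, 7, 9, 5]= (0 6 10 7 2 11 9 3 12 5 1)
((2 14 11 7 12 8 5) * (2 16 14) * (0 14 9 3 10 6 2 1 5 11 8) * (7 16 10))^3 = ((0 14 8 11 16 9 3 7 12)(1 5 10 6 2))^3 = (0 11 3)(1 6 5 2 10)(7 14 16)(8 9 12)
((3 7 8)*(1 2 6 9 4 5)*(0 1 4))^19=(0 9 6 2 1)(3 7 8)(4 5)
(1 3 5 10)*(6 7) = (1 3 5 10)(6 7) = [0, 3, 2, 5, 4, 10, 7, 6, 8, 9, 1]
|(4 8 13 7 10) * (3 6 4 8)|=12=|(3 6 4)(7 10 8 13)|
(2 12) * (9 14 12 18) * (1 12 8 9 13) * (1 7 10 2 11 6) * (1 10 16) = (1 12 11 6 10 2 18 13 7 16)(8 9 14) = [0, 12, 18, 3, 4, 5, 10, 16, 9, 14, 2, 6, 11, 7, 8, 15, 1, 17, 13]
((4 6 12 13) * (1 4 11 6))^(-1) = (1 4)(6 11 13 12)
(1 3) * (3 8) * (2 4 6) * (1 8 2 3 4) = (1 2)(3 8 4 6) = [0, 2, 1, 8, 6, 5, 3, 7, 4]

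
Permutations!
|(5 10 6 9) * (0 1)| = 4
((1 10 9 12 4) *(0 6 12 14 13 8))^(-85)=(0 10)(1 8)(4 13)(6 9)(12 14)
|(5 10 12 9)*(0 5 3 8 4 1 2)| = 10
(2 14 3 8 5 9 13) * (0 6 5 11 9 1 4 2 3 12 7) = [6, 4, 14, 8, 2, 1, 5, 0, 11, 13, 10, 9, 7, 3, 12] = (0 6 5 1 4 2 14 12 7)(3 8 11 9 13)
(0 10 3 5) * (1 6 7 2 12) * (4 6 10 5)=(0 5)(1 10 3 4 6 7 2 12)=[5, 10, 12, 4, 6, 0, 7, 2, 8, 9, 3, 11, 1]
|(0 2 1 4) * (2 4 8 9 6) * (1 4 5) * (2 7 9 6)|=|(0 5 1 8 6 7 9 2 4)|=9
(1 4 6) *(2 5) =[0, 4, 5, 3, 6, 2, 1] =(1 4 6)(2 5)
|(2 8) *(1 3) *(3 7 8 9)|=6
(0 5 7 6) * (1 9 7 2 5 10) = (0 10 1 9 7 6)(2 5) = [10, 9, 5, 3, 4, 2, 0, 6, 8, 7, 1]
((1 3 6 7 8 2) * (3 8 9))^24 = (9)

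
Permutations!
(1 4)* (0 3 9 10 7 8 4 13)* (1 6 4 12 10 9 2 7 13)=(0 3 2 7 8 12 10 13)(4 6)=[3, 1, 7, 2, 6, 5, 4, 8, 12, 9, 13, 11, 10, 0]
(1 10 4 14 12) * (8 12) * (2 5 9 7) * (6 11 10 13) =(1 13 6 11 10 4 14 8 12)(2 5 9 7) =[0, 13, 5, 3, 14, 9, 11, 2, 12, 7, 4, 10, 1, 6, 8]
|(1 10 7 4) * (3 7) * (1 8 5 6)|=|(1 10 3 7 4 8 5 6)|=8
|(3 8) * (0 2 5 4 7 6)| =6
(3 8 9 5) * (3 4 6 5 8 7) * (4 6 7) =(3 4 7)(5 6)(8 9) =[0, 1, 2, 4, 7, 6, 5, 3, 9, 8]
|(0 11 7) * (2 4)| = |(0 11 7)(2 4)| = 6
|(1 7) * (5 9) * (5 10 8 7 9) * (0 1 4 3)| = |(0 1 9 10 8 7 4 3)| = 8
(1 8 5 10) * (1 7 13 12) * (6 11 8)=(1 6 11 8 5 10 7 13 12)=[0, 6, 2, 3, 4, 10, 11, 13, 5, 9, 7, 8, 1, 12]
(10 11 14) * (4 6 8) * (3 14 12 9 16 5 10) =(3 14)(4 6 8)(5 10 11 12 9 16) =[0, 1, 2, 14, 6, 10, 8, 7, 4, 16, 11, 12, 9, 13, 3, 15, 5]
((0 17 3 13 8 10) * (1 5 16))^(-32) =(0 8 3)(1 5 16)(10 13 17)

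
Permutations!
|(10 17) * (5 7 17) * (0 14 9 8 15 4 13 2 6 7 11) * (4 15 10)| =|(0 14 9 8 10 5 11)(2 6 7 17 4 13)| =42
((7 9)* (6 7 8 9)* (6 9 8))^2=((6 7 9))^2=(6 9 7)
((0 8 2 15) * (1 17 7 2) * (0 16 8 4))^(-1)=(0 4)(1 8 16 15 2 7 17)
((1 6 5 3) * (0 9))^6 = (9)(1 5)(3 6)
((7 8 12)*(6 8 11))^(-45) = ((6 8 12 7 11))^(-45) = (12)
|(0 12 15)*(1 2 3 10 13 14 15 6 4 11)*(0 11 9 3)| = |(0 12 6 4 9 3 10 13 14 15 11 1 2)| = 13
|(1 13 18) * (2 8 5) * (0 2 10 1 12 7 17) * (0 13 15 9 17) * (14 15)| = 14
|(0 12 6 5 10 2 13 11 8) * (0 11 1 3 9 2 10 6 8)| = 20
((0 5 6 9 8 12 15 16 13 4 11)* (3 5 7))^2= (0 3 6 8 15 13 11 7 5 9 12 16 4)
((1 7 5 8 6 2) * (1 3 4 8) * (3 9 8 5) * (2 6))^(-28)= (1 3 5 7 4)(2 8 9)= ((1 7 3 4 5)(2 9 8))^(-28)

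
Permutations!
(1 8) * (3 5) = (1 8)(3 5) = [0, 8, 2, 5, 4, 3, 6, 7, 1]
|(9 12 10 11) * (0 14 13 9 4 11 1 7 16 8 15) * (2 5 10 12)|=|(0 14 13 9 2 5 10 1 7 16 8 15)(4 11)|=12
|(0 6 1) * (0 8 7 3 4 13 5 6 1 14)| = |(0 1 8 7 3 4 13 5 6 14)| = 10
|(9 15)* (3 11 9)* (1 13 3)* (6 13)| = 7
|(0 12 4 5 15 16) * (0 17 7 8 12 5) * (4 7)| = 6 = |(0 5 15 16 17 4)(7 8 12)|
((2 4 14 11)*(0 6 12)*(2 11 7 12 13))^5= ((0 6 13 2 4 14 7 12))^5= (0 14 13 12 4 6 7 2)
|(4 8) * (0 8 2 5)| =5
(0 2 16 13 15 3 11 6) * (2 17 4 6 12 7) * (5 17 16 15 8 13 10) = (0 16 10 5 17 4 6)(2 15 3 11 12 7)(8 13) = [16, 1, 15, 11, 6, 17, 0, 2, 13, 9, 5, 12, 7, 8, 14, 3, 10, 4]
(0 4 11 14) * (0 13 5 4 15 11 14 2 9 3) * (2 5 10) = (0 15 11 5 4 14 13 10 2 9 3) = [15, 1, 9, 0, 14, 4, 6, 7, 8, 3, 2, 5, 12, 10, 13, 11]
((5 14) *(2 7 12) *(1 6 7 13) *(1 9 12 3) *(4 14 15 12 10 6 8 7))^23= (1 3 7 8)(2 10 14 12 9 4 15 13 6 5)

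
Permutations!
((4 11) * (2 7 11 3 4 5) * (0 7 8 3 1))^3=(0 5 3)(1 11 8)(2 4 7)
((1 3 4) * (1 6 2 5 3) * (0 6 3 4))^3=((0 6 2 5 4 3))^3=(0 5)(2 3)(4 6)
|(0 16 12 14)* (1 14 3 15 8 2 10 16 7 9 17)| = 42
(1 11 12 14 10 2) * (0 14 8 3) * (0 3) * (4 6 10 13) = [14, 11, 1, 3, 6, 5, 10, 7, 0, 9, 2, 12, 8, 4, 13] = (0 14 13 4 6 10 2 1 11 12 8)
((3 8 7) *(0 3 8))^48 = (8)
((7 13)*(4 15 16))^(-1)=((4 15 16)(7 13))^(-1)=(4 16 15)(7 13)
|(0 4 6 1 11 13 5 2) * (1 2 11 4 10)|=6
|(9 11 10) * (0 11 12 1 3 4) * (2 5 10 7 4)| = 28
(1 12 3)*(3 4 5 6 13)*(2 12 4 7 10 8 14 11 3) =(1 4 5 6 13 2 12 7 10 8 14 11 3) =[0, 4, 12, 1, 5, 6, 13, 10, 14, 9, 8, 3, 7, 2, 11]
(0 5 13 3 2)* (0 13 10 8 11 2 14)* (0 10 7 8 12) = (0 5 7 8 11 2 13 3 14 10 12) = [5, 1, 13, 14, 4, 7, 6, 8, 11, 9, 12, 2, 0, 3, 10]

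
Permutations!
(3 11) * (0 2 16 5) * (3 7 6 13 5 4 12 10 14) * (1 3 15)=(0 2 16 4 12 10 14 15 1 3 11 7 6 13 5)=[2, 3, 16, 11, 12, 0, 13, 6, 8, 9, 14, 7, 10, 5, 15, 1, 4]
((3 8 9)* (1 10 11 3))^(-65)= (1 10 11 3 8 9)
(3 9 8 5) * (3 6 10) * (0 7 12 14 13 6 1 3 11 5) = (0 7 12 14 13 6 10 11 5 1 3 9 8) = [7, 3, 2, 9, 4, 1, 10, 12, 0, 8, 11, 5, 14, 6, 13]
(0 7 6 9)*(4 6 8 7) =[4, 1, 2, 3, 6, 5, 9, 8, 7, 0] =(0 4 6 9)(7 8)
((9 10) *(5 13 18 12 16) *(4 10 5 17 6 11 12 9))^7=(4 10)(5 9 18 13)(6 12 17 11 16)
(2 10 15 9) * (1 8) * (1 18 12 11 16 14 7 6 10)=(1 8 18 12 11 16 14 7 6 10 15 9 2)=[0, 8, 1, 3, 4, 5, 10, 6, 18, 2, 15, 16, 11, 13, 7, 9, 14, 17, 12]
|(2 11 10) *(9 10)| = 4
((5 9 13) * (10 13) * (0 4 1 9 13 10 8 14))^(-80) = ((0 4 1 9 8 14)(5 13))^(-80) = (0 8 1)(4 14 9)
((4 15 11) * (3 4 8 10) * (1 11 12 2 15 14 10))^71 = (1 8 11)(2 12 15)(3 10 14 4)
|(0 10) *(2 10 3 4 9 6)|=|(0 3 4 9 6 2 10)|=7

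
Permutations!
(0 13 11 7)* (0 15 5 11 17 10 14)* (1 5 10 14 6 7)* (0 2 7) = (0 13 17 14 2 7 15 10 6)(1 5 11) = [13, 5, 7, 3, 4, 11, 0, 15, 8, 9, 6, 1, 12, 17, 2, 10, 16, 14]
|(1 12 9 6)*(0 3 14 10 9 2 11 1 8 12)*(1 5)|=|(0 3 14 10 9 6 8 12 2 11 5 1)|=12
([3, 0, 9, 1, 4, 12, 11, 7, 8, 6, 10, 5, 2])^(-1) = (0 1 3)(2 12 5 11 6 9)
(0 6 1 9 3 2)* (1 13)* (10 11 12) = [6, 9, 0, 2, 4, 5, 13, 7, 8, 3, 11, 12, 10, 1] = (0 6 13 1 9 3 2)(10 11 12)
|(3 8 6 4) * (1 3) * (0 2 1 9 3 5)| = |(0 2 1 5)(3 8 6 4 9)| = 20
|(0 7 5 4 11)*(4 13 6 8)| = 8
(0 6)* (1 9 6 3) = (0 3 1 9 6) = [3, 9, 2, 1, 4, 5, 0, 7, 8, 6]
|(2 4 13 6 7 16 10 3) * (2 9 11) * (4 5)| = |(2 5 4 13 6 7 16 10 3 9 11)| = 11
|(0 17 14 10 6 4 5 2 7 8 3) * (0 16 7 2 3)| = 11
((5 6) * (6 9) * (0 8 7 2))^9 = ((0 8 7 2)(5 9 6))^9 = (9)(0 8 7 2)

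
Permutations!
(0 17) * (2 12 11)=(0 17)(2 12 11)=[17, 1, 12, 3, 4, 5, 6, 7, 8, 9, 10, 2, 11, 13, 14, 15, 16, 0]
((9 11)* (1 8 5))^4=(11)(1 8 5)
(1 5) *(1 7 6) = [0, 5, 2, 3, 4, 7, 1, 6] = (1 5 7 6)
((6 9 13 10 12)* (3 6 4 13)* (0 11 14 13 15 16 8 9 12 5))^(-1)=((0 11 14 13 10 5)(3 6 12 4 15 16 8 9))^(-1)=(0 5 10 13 14 11)(3 9 8 16 15 4 12 6)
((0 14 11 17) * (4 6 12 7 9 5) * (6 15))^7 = (0 17 11 14)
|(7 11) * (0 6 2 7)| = |(0 6 2 7 11)| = 5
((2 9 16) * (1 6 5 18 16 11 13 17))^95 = (1 2)(5 11)(6 9)(13 18)(16 17)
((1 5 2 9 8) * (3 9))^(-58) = (1 2 9)(3 8 5)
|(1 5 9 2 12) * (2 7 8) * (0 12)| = 8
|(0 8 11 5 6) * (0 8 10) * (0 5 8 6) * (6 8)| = 3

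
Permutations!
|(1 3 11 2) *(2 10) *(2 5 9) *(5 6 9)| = 7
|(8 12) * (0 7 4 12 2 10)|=7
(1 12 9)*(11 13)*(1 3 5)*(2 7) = (1 12 9 3 5)(2 7)(11 13) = [0, 12, 7, 5, 4, 1, 6, 2, 8, 3, 10, 13, 9, 11]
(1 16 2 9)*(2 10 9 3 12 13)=(1 16 10 9)(2 3 12 13)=[0, 16, 3, 12, 4, 5, 6, 7, 8, 1, 9, 11, 13, 2, 14, 15, 10]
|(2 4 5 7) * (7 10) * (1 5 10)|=4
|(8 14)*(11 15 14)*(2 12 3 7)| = |(2 12 3 7)(8 11 15 14)| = 4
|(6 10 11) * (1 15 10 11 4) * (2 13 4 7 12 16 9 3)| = 22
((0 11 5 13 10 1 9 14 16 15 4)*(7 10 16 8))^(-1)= (0 4 15 16 13 5 11)(1 10 7 8 14 9)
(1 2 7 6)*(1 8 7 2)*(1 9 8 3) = (1 9 8 7 6 3) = [0, 9, 2, 1, 4, 5, 3, 6, 7, 8]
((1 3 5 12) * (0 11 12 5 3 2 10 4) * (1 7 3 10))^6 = ((0 11 12 7 3 10 4)(1 2))^6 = (0 4 10 3 7 12 11)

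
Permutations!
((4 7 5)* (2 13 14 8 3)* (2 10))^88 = (2 3 14)(4 7 5)(8 13 10) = ((2 13 14 8 3 10)(4 7 5))^88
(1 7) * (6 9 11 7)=(1 6 9 11 7)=[0, 6, 2, 3, 4, 5, 9, 1, 8, 11, 10, 7]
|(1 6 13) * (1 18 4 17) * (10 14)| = |(1 6 13 18 4 17)(10 14)| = 6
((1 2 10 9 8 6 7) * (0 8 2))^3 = (10)(0 7 8 1 6)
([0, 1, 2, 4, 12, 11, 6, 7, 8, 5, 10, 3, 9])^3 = (3 9)(4 5)(11 12)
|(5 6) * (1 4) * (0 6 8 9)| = 10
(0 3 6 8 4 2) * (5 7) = (0 3 6 8 4 2)(5 7) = [3, 1, 0, 6, 2, 7, 8, 5, 4]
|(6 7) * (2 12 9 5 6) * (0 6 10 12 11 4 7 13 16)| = 4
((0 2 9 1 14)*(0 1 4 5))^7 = ((0 2 9 4 5)(1 14))^7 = (0 9 5 2 4)(1 14)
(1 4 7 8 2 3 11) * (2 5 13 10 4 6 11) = (1 6 11)(2 3)(4 7 8 5 13 10) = [0, 6, 3, 2, 7, 13, 11, 8, 5, 9, 4, 1, 12, 10]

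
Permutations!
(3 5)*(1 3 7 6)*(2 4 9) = (1 3 5 7 6)(2 4 9) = [0, 3, 4, 5, 9, 7, 1, 6, 8, 2]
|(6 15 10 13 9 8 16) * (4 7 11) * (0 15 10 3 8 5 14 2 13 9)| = 12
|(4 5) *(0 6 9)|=|(0 6 9)(4 5)|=6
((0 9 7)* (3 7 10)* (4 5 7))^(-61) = ((0 9 10 3 4 5 7))^(-61) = (0 10 4 7 9 3 5)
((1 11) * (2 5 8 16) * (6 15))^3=((1 11)(2 5 8 16)(6 15))^3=(1 11)(2 16 8 5)(6 15)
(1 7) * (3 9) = (1 7)(3 9) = [0, 7, 2, 9, 4, 5, 6, 1, 8, 3]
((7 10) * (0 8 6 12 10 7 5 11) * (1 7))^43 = (0 8 6 12 10 5 11)(1 7)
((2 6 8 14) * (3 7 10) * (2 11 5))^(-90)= (14)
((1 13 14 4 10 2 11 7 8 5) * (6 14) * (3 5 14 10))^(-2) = ((1 13 6 10 2 11 7 8 14 4 3 5))^(-2) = (1 3 14 7 2 6)(4 8 11 10 13 5)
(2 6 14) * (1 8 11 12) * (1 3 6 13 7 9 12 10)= (1 8 11 10)(2 13 7 9 12 3 6 14)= [0, 8, 13, 6, 4, 5, 14, 9, 11, 12, 1, 10, 3, 7, 2]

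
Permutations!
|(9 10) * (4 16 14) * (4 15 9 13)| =7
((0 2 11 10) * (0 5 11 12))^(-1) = (0 12 2)(5 10 11)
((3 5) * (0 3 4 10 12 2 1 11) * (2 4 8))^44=((0 3 5 8 2 1 11)(4 10 12))^44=(0 5 2 11 3 8 1)(4 12 10)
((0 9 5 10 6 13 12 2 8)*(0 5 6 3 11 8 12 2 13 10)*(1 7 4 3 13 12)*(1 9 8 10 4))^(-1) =((0 8 5)(1 7)(2 9 6 4 3 11 10 13))^(-1) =(0 5 8)(1 7)(2 13 10 11 3 4 6 9)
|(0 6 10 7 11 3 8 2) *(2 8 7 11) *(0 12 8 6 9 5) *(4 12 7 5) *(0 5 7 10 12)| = 15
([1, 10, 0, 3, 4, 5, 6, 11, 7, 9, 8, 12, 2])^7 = [2, 0, 12, 3, 4, 5, 6, 8, 10, 9, 1, 7, 11]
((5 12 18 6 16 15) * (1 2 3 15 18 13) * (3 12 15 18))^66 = (1 12)(2 13)(3 6)(16 18)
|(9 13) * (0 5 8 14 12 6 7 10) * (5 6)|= 4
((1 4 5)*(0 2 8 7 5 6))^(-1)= ((0 2 8 7 5 1 4 6))^(-1)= (0 6 4 1 5 7 8 2)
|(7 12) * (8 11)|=|(7 12)(8 11)|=2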